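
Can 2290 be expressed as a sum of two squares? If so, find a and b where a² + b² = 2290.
9² + 47² (a=9, b=47)

Factorization: 2290 = 2 × 5 × 229
By Fermat: n is sum of two squares iff every prime p ≡ 3 (mod 4) appears to even power.
All primes ≡ 3 (mod 4) appear to even power.
Search a = 0, 1, 2, … for 2290 - a² a perfect square: first hit at a = 9: 2290 - 81 = 2209 = 47².
2290 = 9² + 47² = 81 + 2209 ✓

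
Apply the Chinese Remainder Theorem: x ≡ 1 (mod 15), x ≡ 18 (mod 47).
676

Using Chinese Remainder Theorem:
M = 15 × 47 = 705
M1 = 47, M2 = 15
y1 = 47^(-1) mod 15 = 8
y2 = 15^(-1) mod 47 = 22
x = (1×47×8 + 18×15×22) mod 705 = 676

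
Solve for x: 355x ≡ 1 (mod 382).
99

gcd(355, 382) = 1, so the inverse exists.
Extended Euclidean algorithm on (382, 355):
382 = 1 × 355 + 27  ⟹  27 = (1)·382 + (-1)·355
355 = 13 × 27 + 4  ⟹  4 = (-13)·382 + (14)·355
27 = 6 × 4 + 3  ⟹  3 = (79)·382 + (-85)·355
4 = 1 × 3 + 1  ⟹  1 = (-92)·382 + (99)·355
So (99)·355 ≡ 1 (mod 382), i.e. 355^(-1) ≡ 99 (mod 382).
Check: 355 × 99 = 35145 ≡ 1 (mod 382)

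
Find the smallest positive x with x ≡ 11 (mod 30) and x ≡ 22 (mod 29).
341

Using Chinese Remainder Theorem:
M = 30 × 29 = 870
M1 = 29, M2 = 30
y1 = 29^(-1) mod 30 = 29
y2 = 30^(-1) mod 29 = 1
x = (11×29×29 + 22×30×1) mod 870 = 341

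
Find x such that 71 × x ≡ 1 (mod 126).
71

gcd(71, 126) = 1, so the inverse exists.
Extended Euclidean algorithm on (126, 71):
126 = 1 × 71 + 55  ⟹  55 = (1)·126 + (-1)·71
71 = 1 × 55 + 16  ⟹  16 = (-1)·126 + (2)·71
55 = 3 × 16 + 7  ⟹  7 = (4)·126 + (-7)·71
16 = 2 × 7 + 2  ⟹  2 = (-9)·126 + (16)·71
7 = 3 × 2 + 1  ⟹  1 = (31)·126 + (-55)·71
So (-55)·71 ≡ 1 (mod 126), i.e. 71^(-1) ≡ -55 ≡ 71 (mod 126).
Check: 71 × 71 = 5041 ≡ 1 (mod 126)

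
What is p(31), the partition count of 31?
6842

p(n) counts ways to write n as a sum of positive integers (order ignored).
Euler's pentagonal recurrence: p(k) = p(k-1) + p(k-2) - p(k-5) - p(k-7) + p(k-12) + p(k-15) - ... (offsets j(3j∓1)/2, signs ++--, p(0)=1, p(<0)=0).
DP table for k = 0..30: p(0)=1, p(1)=1, p(2)=2, p(3)=3, p(4)=5, p(5)=7, p(6)=11, p(7)=15, p(8)=22, p(9)=30, p(10)=42, p(11)=56, p(12)=77, p(13)=101, p(14)=135, p(15)=176, p(16)=231, p(17)=297, p(18)=385, p(19)=490, p(20)=627, p(21)=792, p(22)=1002, p(23)=1255, p(24)=1575, p(25)=1958, p(26)=2436, p(27)=3010, p(28)=3718, p(29)=4565, p(30)=5604.
Final step: p(31) = p(30) + p(29) - p(26) - p(24) + p(19) + p(16) - p(9) - p(5)
= 5604 + 4565 - 2436 - 1575 + 490 + 231 - 30 - 7
= 6842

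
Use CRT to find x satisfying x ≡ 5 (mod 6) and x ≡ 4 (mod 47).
239

Using Chinese Remainder Theorem:
M = 6 × 47 = 282
M1 = 47, M2 = 6
y1 = 47^(-1) mod 6 = 5
y2 = 6^(-1) mod 47 = 8
x = (5×47×5 + 4×6×8) mod 282 = 239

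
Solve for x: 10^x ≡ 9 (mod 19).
10

Baby-step giant-step with step n = ⌈√19⌉ = 5.
Baby steps 10^j mod 19 (j:value) for j=0..4: 0:1, 1:10, 2:5, 3:12, 4:6.
Giant-step multiplier: 10^(-5) ≡ 10^(18-5) = 10^13 ≡ 13 (mod 19).
Giant steps γ_i = 9·13^i mod 19: γ_0=9, γ_1=3, γ_2=1 (in table at j=0).
x = i·n + j = 2·5 + 0 = 10.
Check: 10^10 ≡ 9 (mod 19).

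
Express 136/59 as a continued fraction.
[2; 3, 3, 1, 1, 2]

Euclidean algorithm steps:
136 = 2 × 59 + 18
59 = 3 × 18 + 5
18 = 3 × 5 + 3
5 = 1 × 3 + 2
3 = 1 × 2 + 1
2 = 2 × 1 + 0
Continued fraction: [2; 3, 3, 1, 1, 2]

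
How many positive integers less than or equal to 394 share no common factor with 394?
196

394 = 2 × 197
φ(n) = n × ∏(1 - 1/p) for each prime p dividing n
φ(394) = 394 × (1 - 1/2) × (1 - 1/197) = 196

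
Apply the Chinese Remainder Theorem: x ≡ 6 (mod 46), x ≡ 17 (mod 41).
1616

Using Chinese Remainder Theorem:
M = 46 × 41 = 1886
M1 = 41, M2 = 46
y1 = 41^(-1) mod 46 = 9
y2 = 46^(-1) mod 41 = 33
x = (6×41×9 + 17×46×33) mod 1886 = 1616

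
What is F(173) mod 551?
469

Matrix identity: Q^n = [[F_(n+1), F_n], [F_n, F_(n-1)]] with Q = [[1,1],[1,0]].
n = 173 = 10101101₂. Square-and-multiply, entries mod 551:
Q^1 = [[1,1],[1,0]]
Q^2 = (Q^1)² = [[2,1],[1,1]]
Q^5 = (Q^2)²·Q = [[8,5],[5,3]]
Q^10 = (Q^5)² = [[89,55],[55,34]]
Q^21 = (Q^10)²·Q = [[79,477],[477,153]]
Q^43 = (Q^21)²·Q = [[59,146],[146,464]]
Q^86 = (Q^43)² = [[2,320],[320,233]]
Q^173 = (Q^86)²·Q = [[182,469],[469,264]]
F_173 mod 551 = Q^173[0][1] = 469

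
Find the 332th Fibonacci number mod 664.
661

Matrix identity: Q^n = [[F_(n+1), F_n], [F_n, F_(n-1)]] with Q = [[1,1],[1,0]].
n = 332 = 101001100₂. Square-and-multiply, entries mod 664:
Q^1 = [[1,1],[1,0]]
Q^2 = (Q^1)² = [[2,1],[1,1]]
Q^5 = (Q^2)²·Q = [[8,5],[5,3]]
Q^10 = (Q^5)² = [[89,55],[55,34]]
Q^20 = (Q^10)² = [[322,125],[125,197]]
Q^41 = (Q^20)²·Q = [[256,453],[453,467]]
Q^83 = (Q^41)²·Q = [[0,497],[497,167]]
Q^166 = (Q^83)² = [[1,663],[663,2]]
Q^332 = (Q^166)² = [[2,661],[661,5]]
F_332 mod 664 = Q^332[0][1] = 661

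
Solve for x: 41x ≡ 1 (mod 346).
211

gcd(41, 346) = 1, so the inverse exists.
Extended Euclidean algorithm on (346, 41):
346 = 8 × 41 + 18  ⟹  18 = (1)·346 + (-8)·41
41 = 2 × 18 + 5  ⟹  5 = (-2)·346 + (17)·41
18 = 3 × 5 + 3  ⟹  3 = (7)·346 + (-59)·41
5 = 1 × 3 + 2  ⟹  2 = (-9)·346 + (76)·41
3 = 1 × 2 + 1  ⟹  1 = (16)·346 + (-135)·41
So (-135)·41 ≡ 1 (mod 346), i.e. 41^(-1) ≡ -135 ≡ 211 (mod 346).
Check: 41 × 211 = 8651 ≡ 1 (mod 346)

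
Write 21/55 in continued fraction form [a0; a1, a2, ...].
[0; 2, 1, 1, 1, 1, 1, 2]

Euclidean algorithm steps:
21 = 0 × 55 + 21
55 = 2 × 21 + 13
21 = 1 × 13 + 8
13 = 1 × 8 + 5
8 = 1 × 5 + 3
5 = 1 × 3 + 2
3 = 1 × 2 + 1
2 = 2 × 1 + 0
Continued fraction: [0; 2, 1, 1, 1, 1, 1, 2]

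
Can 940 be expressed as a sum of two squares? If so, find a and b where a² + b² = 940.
Not possible

Factorization: 940 = 2^2 × 5 × 47
By Fermat: n is sum of two squares iff every prime p ≡ 3 (mod 4) appears to even power.
Prime(s) ≡ 3 (mod 4) with odd exponent: [(47, 1)]
Therefore 940 cannot be expressed as a² + b².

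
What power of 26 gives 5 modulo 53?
31

Baby-step giant-step with step n = ⌈√53⌉ = 8.
Baby steps 26^j mod 53 (j:value) for j=0..7: 0:1, 1:26, 2:40, 3:33, 4:10, 5:48, 6:29, 7:12.
Giant-step multiplier: 26^(-8) ≡ 26^(52-8) = 26^44 ≡ 44 (mod 53).
Giant steps γ_i = 5·44^i mod 53: γ_0=5, γ_1=8, γ_2=34, γ_3=12 (in table at j=7).
x = i·n + j = 3·8 + 7 = 31.
Check: 26^31 ≡ 5 (mod 53).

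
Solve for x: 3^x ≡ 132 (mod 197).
12

Baby-step giant-step with step n = ⌈√197⌉ = 15.
Baby steps 3^j mod 197 (j:value) for j=0..14: 0:1, 1:3, 2:9, 3:27, 4:81, 5:46, 6:138, 7:20, 8:60, 9:180, 10:146, 11:44, 12:132, 13:2, 14:6.
h = 132 is already in the table at j=12, so x = 12.
Check: 3^12 ≡ 132 (mod 197).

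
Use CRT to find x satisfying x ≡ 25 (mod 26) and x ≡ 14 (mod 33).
311

Using Chinese Remainder Theorem:
M = 26 × 33 = 858
M1 = 33, M2 = 26
y1 = 33^(-1) mod 26 = 15
y2 = 26^(-1) mod 33 = 14
x = (25×33×15 + 14×26×14) mod 858 = 311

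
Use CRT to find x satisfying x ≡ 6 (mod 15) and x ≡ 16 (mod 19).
111

Using Chinese Remainder Theorem:
M = 15 × 19 = 285
M1 = 19, M2 = 15
y1 = 19^(-1) mod 15 = 4
y2 = 15^(-1) mod 19 = 14
x = (6×19×4 + 16×15×14) mod 285 = 111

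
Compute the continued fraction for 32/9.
[3; 1, 1, 4]

Euclidean algorithm steps:
32 = 3 × 9 + 5
9 = 1 × 5 + 4
5 = 1 × 4 + 1
4 = 4 × 1 + 0
Continued fraction: [3; 1, 1, 4]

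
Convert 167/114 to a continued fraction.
[1; 2, 6, 1, 1, 1, 2]

Euclidean algorithm steps:
167 = 1 × 114 + 53
114 = 2 × 53 + 8
53 = 6 × 8 + 5
8 = 1 × 5 + 3
5 = 1 × 3 + 2
3 = 1 × 2 + 1
2 = 2 × 1 + 0
Continued fraction: [1; 2, 6, 1, 1, 1, 2]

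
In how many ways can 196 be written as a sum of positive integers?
2814570987591

p(n) counts ways to write n as a sum of positive integers (order ignored).
Euler's pentagonal recurrence: p(k) = p(k-1) + p(k-2) - p(k-5) - p(k-7) + p(k-12) + p(k-15) - ... (offsets j(3j∓1)/2, signs ++--, p(0)=1, p(<0)=0).
DP table for k = 0..195: p(0)=1, p(1)=1, p(2)=2, p(3)=3, p(4)=5, p(5)=7, p(6)=11, p(7)=15, p(8)=22, p(9)=30, p(10)=42, p(11)=56, p(12)=77, p(13)=101, p(14)=135, p(15)=176, p(16)=231, p(17)=297, p(18)=385, p(19)=490, p(20)=627, p(21)=792, p(22)=1002, p(23)=1255, p(24)=1575, p(25)=1958, p(26)=2436, p(27)=3010, p(28)=3718, p(29)=4565, p(30)=5604, p(31)=6842, p(32)=8349, p(33)=10143, p(34)=12310, p(35)=14883, p(36)=17977, p(37)=21637, p(38)=26015, p(39)=31185, p(40)=37338, p(41)=44583, p(42)=53174, p(43)=63261, p(44)=75175, p(45)=89134, p(46)=105558, p(47)=124754, p(48)=147273, p(49)=173525, p(50)=204226, p(51)=239943, p(52)=281589, p(53)=329931, p(54)=386155, p(55)=451276, p(56)=526823, p(57)=614154, p(58)=715220, p(59)=831820, p(60)=966467, p(61)=1121505, p(62)=1300156, p(63)=1505499, p(64)=1741630, p(65)=2012558, p(66)=2323520, p(67)=2679689, p(68)=3087735, p(69)=3554345, p(70)=4087968, p(71)=4697205, p(72)=5392783, p(73)=6185689, p(74)=7089500, p(75)=8118264, p(76)=9289091, p(77)=10619863, p(78)=12132164, p(79)=13848650, p(80)=15796476, p(81)=18004327, p(82)=20506255, p(83)=23338469, p(84)=26543660, p(85)=30167357, p(86)=34262962, p(87)=38887673, p(88)=44108109, p(89)=49995925, p(90)=56634173, p(91)=64112359, p(92)=72533807, p(93)=82010177, p(94)=92669720, p(95)=104651419, p(96)=118114304, p(97)=133230930, p(98)=150198136, p(99)=169229875, p(100)=190569292, p(101)=214481126, p(102)=241265379, p(103)=271248950, p(104)=304801365, p(105)=342325709, p(106)=384276336, p(107)=431149389, p(108)=483502844, p(109)=541946240, p(110)=607163746, p(111)=679903203, p(112)=761002156, p(113)=851376628, p(114)=952050665, p(115)=1064144451, p(116)=1188908248, p(117)=1327710076, p(118)=1482074143, p(119)=1653668665, p(120)=1844349560, p(121)=2056148051, p(122)=2291320912, p(123)=2552338241, p(124)=2841940500, p(125)=3163127352, p(126)=3519222692, p(127)=3913864295, p(128)=4351078600, p(129)=4835271870, p(130)=5371315400, p(131)=5964539504, p(132)=6620830889, p(133)=7346629512, p(134)=8149040695, p(135)=9035836076, p(136)=10015581680, p(137)=11097645016, p(138)=12292341831, p(139)=13610949895, p(140)=15065878135, p(141)=16670689208, p(142)=18440293320, p(143)=20390982757, p(144)=22540654445, p(145)=24908858009, p(146)=27517052599, p(147)=30388671978, p(148)=33549419497, p(149)=37027355200, p(150)=40853235313, p(151)=45060624582, p(152)=49686288421, p(153)=54770336324, p(154)=60356673280, p(155)=66493182097, p(156)=73232243759, p(157)=80630964769, p(158)=88751778802, p(159)=97662728555, p(160)=107438159466, p(161)=118159068427, p(162)=129913904637, p(163)=142798995930, p(164)=156919475295, p(165)=172389800255, p(166)=189334822579, p(167)=207890420102, p(168)=228204732751, p(169)=250438925115, p(170)=274768617130, p(171)=301384802048, p(172)=330495499613, p(173)=362326859895, p(174)=397125074750, p(175)=435157697830, p(176)=476715857290, p(177)=522115831195, p(178)=571701605655, p(179)=625846753120, p(180)=684957390936, p(181)=749474411781, p(182)=819876908323, p(183)=896684817527, p(184)=980462880430, p(185)=1071823774337, p(186)=1171432692373, p(187)=1280011042268, p(188)=1398341745571, p(189)=1527273599625, p(190)=1667727404093, p(191)=1820701100652, p(192)=1987276856363, p(193)=2168627105469, p(194)=2366022741845, p(195)=2580840212973.
Final step: p(196) = p(195) + p(194) - p(191) - p(189) + p(184) + p(181) - p(174) - p(170) + p(161) + p(156) - p(145) - p(139) + p(126) + p(119) - p(104) - p(96) + p(79) + p(70) - p(51) - p(41) + p(20) + p(9)
= 2580840212973 + 2366022741845 - 1820701100652 - 1527273599625 + 980462880430 + 749474411781 - 397125074750 - 274768617130 + 118159068427 + 73232243759 - 24908858009 - 13610949895 + 3519222692 + 1653668665 - 304801365 - 118114304 + 13848650 + 4087968 - 239943 - 44583 + 627 + 30
= 2814570987591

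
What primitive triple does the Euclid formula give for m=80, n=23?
(5871, 3680, 6929)

Euclid's formula: a = m² - n², b = 2mn, c = m² + n²
m = 80, n = 23
a = 80² - 23² = 6400 - 529 = 5871
b = 2 × 80 × 23 = 3680
c = 80² + 23² = 6400 + 529 = 6929
Verification: 5871² + 3680² = 34468641 + 13542400 = 48011041 = 6929² ✓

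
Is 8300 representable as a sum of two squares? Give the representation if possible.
Not possible

Factorization: 8300 = 2^2 × 5^2 × 83
By Fermat: n is sum of two squares iff every prime p ≡ 3 (mod 4) appears to even power.
Prime(s) ≡ 3 (mod 4) with odd exponent: [(83, 1)]
Therefore 8300 cannot be expressed as a² + b².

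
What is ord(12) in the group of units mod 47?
23

47 is prime, so ord(12) divides φ(47) = 46.
Divisors of 46: 1, 2, 23, 46.
Repeated squaring: 12^1 ≡ 12, 12^2 ≡ 3, 12^4 ≡ 9, 12^8 ≡ 34, 12^16 ≡ 28, 12^32 ≡ 32 (mod 47).
Test 12^d mod 47 for each divisor d in increasing order:
12^1 ≡ 12
12^2 ≡ 3
12^23 = 12^16·12^4·12^2·12^1 ≡ 1  ← first divisor giving 1
The order is 23.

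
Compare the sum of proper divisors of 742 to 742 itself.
deficient

Proper divisors of 742: sum = 1 + 2 + 7 + 14 + 53 + 106 + 371 = 554
Since 554 < 742, 742 is deficient.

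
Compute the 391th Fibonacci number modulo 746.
641

Matrix identity: Q^n = [[F_(n+1), F_n], [F_n, F_(n-1)]] with Q = [[1,1],[1,0]].
n = 391 = 110000111₂. Square-and-multiply, entries mod 746:
Q^1 = [[1,1],[1,0]]
Q^3 = (Q^1)²·Q = [[3,2],[2,1]]
Q^6 = (Q^3)² = [[13,8],[8,5]]
Q^12 = (Q^6)² = [[233,144],[144,89]]
Q^24 = (Q^12)² = [[425,116],[116,309]]
Q^48 = (Q^24)² = [[121,100],[100,21]]
Q^97 = (Q^48)²·Q = [[49,23],[23,26]]
Q^195 = (Q^97)²·Q = [[179,692],[692,233]]
Q^391 = (Q^195)²·Q = [[27,641],[641,132]]
F_391 mod 746 = Q^391[0][1] = 641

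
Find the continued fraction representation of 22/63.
[0; 2, 1, 6, 3]

Euclidean algorithm steps:
22 = 0 × 63 + 22
63 = 2 × 22 + 19
22 = 1 × 19 + 3
19 = 6 × 3 + 1
3 = 3 × 1 + 0
Continued fraction: [0; 2, 1, 6, 3]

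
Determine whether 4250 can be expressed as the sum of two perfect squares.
5² + 65² (a=5, b=65)

Factorization: 4250 = 2 × 5^3 × 17
By Fermat: n is sum of two squares iff every prime p ≡ 3 (mod 4) appears to even power.
All primes ≡ 3 (mod 4) appear to even power.
Search a = 0, 1, 2, … for 4250 - a² a perfect square: first hit at a = 5: 4250 - 25 = 4225 = 65².
4250 = 5² + 65² = 25 + 4225 ✓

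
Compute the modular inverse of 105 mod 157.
3

gcd(105, 157) = 1, so the inverse exists.
Extended Euclidean algorithm on (157, 105):
157 = 1 × 105 + 52  ⟹  52 = (1)·157 + (-1)·105
105 = 2 × 52 + 1  ⟹  1 = (-2)·157 + (3)·105
So (3)·105 ≡ 1 (mod 157), i.e. 105^(-1) ≡ 3 (mod 157).
Check: 105 × 3 = 315 ≡ 1 (mod 157)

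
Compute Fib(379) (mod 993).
419

Matrix identity: Q^n = [[F_(n+1), F_n], [F_n, F_(n-1)]] with Q = [[1,1],[1,0]].
n = 379 = 101111011₂. Square-and-multiply, entries mod 993:
Q^1 = [[1,1],[1,0]]
Q^2 = (Q^1)² = [[2,1],[1,1]]
Q^5 = (Q^2)²·Q = [[8,5],[5,3]]
Q^11 = (Q^5)²·Q = [[144,89],[89,55]]
Q^23 = (Q^11)²·Q = [[690,853],[853,830]]
Q^47 = (Q^23)²·Q = [[888,193],[193,695]]
Q^94 = (Q^47)² = [[610,668],[668,935]]
Q^189 = (Q^94)²·Q = [[425,92],[92,333]]
Q^379 = (Q^189)²·Q = [[645,419],[419,226]]
F_379 mod 993 = Q^379[0][1] = 419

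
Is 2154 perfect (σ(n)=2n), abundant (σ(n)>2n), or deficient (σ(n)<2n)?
abundant

Proper divisors of 2154: sum = 1 + 2 + 3 + 6 + 359 + 718 + 1077 = 2166
Since 2166 > 2154, 2154 is abundant.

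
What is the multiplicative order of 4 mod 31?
5

31 is prime, so ord(4) divides φ(31) = 30.
Divisors of 30: 1, 2, 3, 5, 6, 10, 15, 30.
Repeated squaring: 4^1 ≡ 4, 4^2 ≡ 16, 4^4 ≡ 8, 4^8 ≡ 2, 4^16 ≡ 4 (mod 31).
Test 4^d mod 31 for each divisor d in increasing order:
4^1 ≡ 4
4^2 ≡ 16
4^3 = 4^2·4^1 ≡ 2
4^5 = 4^4·4^1 ≡ 1  ← first divisor giving 1
The order is 5.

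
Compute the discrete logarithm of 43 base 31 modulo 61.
17

Baby-step giant-step with step n = ⌈√61⌉ = 8.
Baby steps 31^j mod 61 (j:value) for j=0..7: 0:1, 1:31, 2:46, 3:23, 4:42, 5:21, 6:41, 7:51.
Giant-step multiplier: 31^(-8) ≡ 31^(60-8) = 31^52 ≡ 12 (mod 61).
Giant steps γ_i = 43·12^i mod 61: γ_0=43, γ_1=28, γ_2=31 (in table at j=1).
x = i·n + j = 2·8 + 1 = 17.
Check: 31^17 ≡ 43 (mod 61).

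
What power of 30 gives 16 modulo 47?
16

Baby-step giant-step with step n = ⌈√47⌉ = 7.
Baby steps 30^j mod 47 (j:value) for j=0..6: 0:1, 1:30, 2:7, 3:22, 4:2, 5:13, 6:14.
Giant-step multiplier: 30^(-7) ≡ 30^(46-7) = 30^39 ≡ 31 (mod 47).
Giant steps γ_i = 16·31^i mod 47: γ_0=16, γ_1=26, γ_2=7 (in table at j=2).
x = i·n + j = 2·7 + 2 = 16.
Check: 30^16 ≡ 16 (mod 47).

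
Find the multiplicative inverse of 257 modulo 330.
113

gcd(257, 330) = 1, so the inverse exists.
Extended Euclidean algorithm on (330, 257):
330 = 1 × 257 + 73  ⟹  73 = (1)·330 + (-1)·257
257 = 3 × 73 + 38  ⟹  38 = (-3)·330 + (4)·257
73 = 1 × 38 + 35  ⟹  35 = (4)·330 + (-5)·257
38 = 1 × 35 + 3  ⟹  3 = (-7)·330 + (9)·257
35 = 11 × 3 + 2  ⟹  2 = (81)·330 + (-104)·257
3 = 1 × 2 + 1  ⟹  1 = (-88)·330 + (113)·257
So (113)·257 ≡ 1 (mod 330), i.e. 257^(-1) ≡ 113 (mod 330).
Check: 257 × 113 = 29041 ≡ 1 (mod 330)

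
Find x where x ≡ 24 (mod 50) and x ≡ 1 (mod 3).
124

Using Chinese Remainder Theorem:
M = 50 × 3 = 150
M1 = 3, M2 = 50
y1 = 3^(-1) mod 50 = 17
y2 = 50^(-1) mod 3 = 2
x = (24×3×17 + 1×50×2) mod 150 = 124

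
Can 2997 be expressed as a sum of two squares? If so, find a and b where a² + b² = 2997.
9² + 54² (a=9, b=54)

Factorization: 2997 = 3^4 × 37
By Fermat: n is sum of two squares iff every prime p ≡ 3 (mod 4) appears to even power.
All primes ≡ 3 (mod 4) appear to even power.
Search a = 0, 1, 2, … for 2997 - a² a perfect square: first hit at a = 9: 2997 - 81 = 2916 = 54².
2997 = 9² + 54² = 81 + 2916 ✓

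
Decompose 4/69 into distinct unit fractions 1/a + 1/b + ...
1/18 + 1/414

Greedy algorithm:
4/69: ceiling(69/4) = 18, use 1/18
1/414: ceiling(414/1) = 414, use 1/414
Result: 4/69 = 1/18 + 1/414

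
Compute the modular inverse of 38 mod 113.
3

gcd(38, 113) = 1, so the inverse exists.
Extended Euclidean algorithm on (113, 38):
113 = 2 × 38 + 37  ⟹  37 = (1)·113 + (-2)·38
38 = 1 × 37 + 1  ⟹  1 = (-1)·113 + (3)·38
So (3)·38 ≡ 1 (mod 113), i.e. 38^(-1) ≡ 3 (mod 113).
Check: 38 × 3 = 114 ≡ 1 (mod 113)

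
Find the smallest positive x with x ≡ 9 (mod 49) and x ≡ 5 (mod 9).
401

Using Chinese Remainder Theorem:
M = 49 × 9 = 441
M1 = 9, M2 = 49
y1 = 9^(-1) mod 49 = 11
y2 = 49^(-1) mod 9 = 7
x = (9×9×11 + 5×49×7) mod 441 = 401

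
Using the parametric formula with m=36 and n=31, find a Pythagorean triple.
(335, 2232, 2257)

Euclid's formula: a = m² - n², b = 2mn, c = m² + n²
m = 36, n = 31
a = 36² - 31² = 1296 - 961 = 335
b = 2 × 36 × 31 = 2232
c = 36² + 31² = 1296 + 961 = 2257
Verification: 335² + 2232² = 112225 + 4981824 = 5094049 = 2257² ✓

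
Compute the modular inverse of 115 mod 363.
262

gcd(115, 363) = 1, so the inverse exists.
Extended Euclidean algorithm on (363, 115):
363 = 3 × 115 + 18  ⟹  18 = (1)·363 + (-3)·115
115 = 6 × 18 + 7  ⟹  7 = (-6)·363 + (19)·115
18 = 2 × 7 + 4  ⟹  4 = (13)·363 + (-41)·115
7 = 1 × 4 + 3  ⟹  3 = (-19)·363 + (60)·115
4 = 1 × 3 + 1  ⟹  1 = (32)·363 + (-101)·115
So (-101)·115 ≡ 1 (mod 363), i.e. 115^(-1) ≡ -101 ≡ 262 (mod 363).
Check: 115 × 262 = 30130 ≡ 1 (mod 363)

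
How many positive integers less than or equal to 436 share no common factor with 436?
216

436 = 2^2 × 109
φ(n) = n × ∏(1 - 1/p) for each prime p dividing n
φ(436) = 436 × (1 - 1/2) × (1 - 1/109) = 216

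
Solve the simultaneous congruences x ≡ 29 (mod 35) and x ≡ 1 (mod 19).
134

Using Chinese Remainder Theorem:
M = 35 × 19 = 665
M1 = 19, M2 = 35
y1 = 19^(-1) mod 35 = 24
y2 = 35^(-1) mod 19 = 6
x = (29×19×24 + 1×35×6) mod 665 = 134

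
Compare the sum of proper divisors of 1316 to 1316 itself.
abundant

Proper divisors of 1316: sum = 1 + 2 + 4 + 7 + 14 + 28 + 47 + 94 + 188 + 329 + 658 = 1372
Since 1372 > 1316, 1316 is abundant.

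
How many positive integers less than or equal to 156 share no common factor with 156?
48

156 = 2^2 × 3 × 13
φ(n) = n × ∏(1 - 1/p) for each prime p dividing n
φ(156) = 156 × (1 - 1/2) × (1 - 1/3) × (1 - 1/13) = 48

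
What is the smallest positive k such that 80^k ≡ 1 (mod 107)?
106

107 is prime, so ord(80) divides φ(107) = 106.
Divisors of 106: 1, 2, 53, 106.
Repeated squaring: 80^1 ≡ 80, 80^2 ≡ 87, 80^4 ≡ 79, 80^8 ≡ 35, 80^16 ≡ 48, 80^32 ≡ 57, 80^64 ≡ 39 (mod 107).
Test 80^d mod 107 for each divisor d in increasing order:
80^1 ≡ 80
80^2 ≡ 87
80^53 = 80^32·80^16·80^4·80^1 ≡ 106
80^106 = 80^64·80^32·80^8·80^2 ≡ 1  ← first divisor giving 1
The order is 106.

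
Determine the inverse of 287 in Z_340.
263

gcd(287, 340) = 1, so the inverse exists.
Extended Euclidean algorithm on (340, 287):
340 = 1 × 287 + 53  ⟹  53 = (1)·340 + (-1)·287
287 = 5 × 53 + 22  ⟹  22 = (-5)·340 + (6)·287
53 = 2 × 22 + 9  ⟹  9 = (11)·340 + (-13)·287
22 = 2 × 9 + 4  ⟹  4 = (-27)·340 + (32)·287
9 = 2 × 4 + 1  ⟹  1 = (65)·340 + (-77)·287
So (-77)·287 ≡ 1 (mod 340), i.e. 287^(-1) ≡ -77 ≡ 263 (mod 340).
Check: 287 × 263 = 75481 ≡ 1 (mod 340)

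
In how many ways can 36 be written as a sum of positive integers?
17977

p(n) counts ways to write n as a sum of positive integers (order ignored).
Euler's pentagonal recurrence: p(k) = p(k-1) + p(k-2) - p(k-5) - p(k-7) + p(k-12) + p(k-15) - ... (offsets j(3j∓1)/2, signs ++--, p(0)=1, p(<0)=0).
DP table for k = 0..35: p(0)=1, p(1)=1, p(2)=2, p(3)=3, p(4)=5, p(5)=7, p(6)=11, p(7)=15, p(8)=22, p(9)=30, p(10)=42, p(11)=56, p(12)=77, p(13)=101, p(14)=135, p(15)=176, p(16)=231, p(17)=297, p(18)=385, p(19)=490, p(20)=627, p(21)=792, p(22)=1002, p(23)=1255, p(24)=1575, p(25)=1958, p(26)=2436, p(27)=3010, p(28)=3718, p(29)=4565, p(30)=5604, p(31)=6842, p(32)=8349, p(33)=10143, p(34)=12310, p(35)=14883.
Final step: p(36) = p(35) + p(34) - p(31) - p(29) + p(24) + p(21) - p(14) - p(10) + p(1)
= 14883 + 12310 - 6842 - 4565 + 1575 + 792 - 135 - 42 + 1
= 17977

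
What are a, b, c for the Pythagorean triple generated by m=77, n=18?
(5605, 2772, 6253)

Euclid's formula: a = m² - n², b = 2mn, c = m² + n²
m = 77, n = 18
a = 77² - 18² = 5929 - 324 = 5605
b = 2 × 77 × 18 = 2772
c = 77² + 18² = 5929 + 324 = 6253
Verification: 5605² + 2772² = 31416025 + 7683984 = 39100009 = 6253² ✓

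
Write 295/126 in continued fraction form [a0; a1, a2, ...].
[2; 2, 1, 13, 3]

Euclidean algorithm steps:
295 = 2 × 126 + 43
126 = 2 × 43 + 40
43 = 1 × 40 + 3
40 = 13 × 3 + 1
3 = 3 × 1 + 0
Continued fraction: [2; 2, 1, 13, 3]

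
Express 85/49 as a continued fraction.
[1; 1, 2, 1, 3, 3]

Euclidean algorithm steps:
85 = 1 × 49 + 36
49 = 1 × 36 + 13
36 = 2 × 13 + 10
13 = 1 × 10 + 3
10 = 3 × 3 + 1
3 = 3 × 1 + 0
Continued fraction: [1; 1, 2, 1, 3, 3]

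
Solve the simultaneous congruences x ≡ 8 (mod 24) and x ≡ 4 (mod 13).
56

Using Chinese Remainder Theorem:
M = 24 × 13 = 312
M1 = 13, M2 = 24
y1 = 13^(-1) mod 24 = 13
y2 = 24^(-1) mod 13 = 6
x = (8×13×13 + 4×24×6) mod 312 = 56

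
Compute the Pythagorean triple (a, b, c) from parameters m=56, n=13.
(2967, 1456, 3305)

Euclid's formula: a = m² - n², b = 2mn, c = m² + n²
m = 56, n = 13
a = 56² - 13² = 3136 - 169 = 2967
b = 2 × 56 × 13 = 1456
c = 56² + 13² = 3136 + 169 = 3305
Verification: 2967² + 1456² = 8803089 + 2119936 = 10923025 = 3305² ✓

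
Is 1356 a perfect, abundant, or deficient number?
abundant

Proper divisors of 1356: sum = 1 + 2 + 3 + 4 + 6 + 12 + 113 + 226 + 339 + 452 + 678 = 1836
Since 1836 > 1356, 1356 is abundant.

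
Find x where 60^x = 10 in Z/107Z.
20

Baby-step giant-step with step n = ⌈√107⌉ = 11.
Baby steps 60^j mod 107 (j:value) for j=0..10: 0:1, 1:60, 2:69, 3:74, 4:53, 5:77, 6:19, 7:70, 8:27, 9:15, 10:44.
Giant-step multiplier: 60^(-11) ≡ 60^(106-11) = 60^95 ≡ 55 (mod 107).
Giant steps γ_i = 10·55^i mod 107: γ_0=10, γ_1=15 (in table at j=9).
x = i·n + j = 1·11 + 9 = 20.
Check: 60^20 ≡ 10 (mod 107).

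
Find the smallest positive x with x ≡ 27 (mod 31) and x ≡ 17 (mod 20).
337

Using Chinese Remainder Theorem:
M = 31 × 20 = 620
M1 = 20, M2 = 31
y1 = 20^(-1) mod 31 = 14
y2 = 31^(-1) mod 20 = 11
x = (27×20×14 + 17×31×11) mod 620 = 337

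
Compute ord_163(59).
6

163 is prime, so ord(59) divides φ(163) = 162.
Divisors of 162: 1, 2, 3, 6, 9, 18, 27, 54, 81, 162.
Repeated squaring: 59^1 ≡ 59, 59^2 ≡ 58, 59^4 ≡ 104, 59^8 ≡ 58, 59^16 ≡ 104, 59^32 ≡ 58, 59^64 ≡ 104, 59^128 ≡ 58 (mod 163).
Test 59^d mod 163 for each divisor d in increasing order:
59^1 ≡ 59
59^2 ≡ 58
59^3 = 59^2·59^1 ≡ 162
59^6 = 59^4·59^2 ≡ 1  ← first divisor giving 1
The order is 6.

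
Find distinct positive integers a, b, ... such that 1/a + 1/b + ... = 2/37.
1/19 + 1/703

Greedy algorithm:
2/37: ceiling(37/2) = 19, use 1/19
1/703: ceiling(703/1) = 703, use 1/703
Result: 2/37 = 1/19 + 1/703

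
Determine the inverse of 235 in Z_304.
163

gcd(235, 304) = 1, so the inverse exists.
Extended Euclidean algorithm on (304, 235):
304 = 1 × 235 + 69  ⟹  69 = (1)·304 + (-1)·235
235 = 3 × 69 + 28  ⟹  28 = (-3)·304 + (4)·235
69 = 2 × 28 + 13  ⟹  13 = (7)·304 + (-9)·235
28 = 2 × 13 + 2  ⟹  2 = (-17)·304 + (22)·235
13 = 6 × 2 + 1  ⟹  1 = (109)·304 + (-141)·235
So (-141)·235 ≡ 1 (mod 304), i.e. 235^(-1) ≡ -141 ≡ 163 (mod 304).
Check: 235 × 163 = 38305 ≡ 1 (mod 304)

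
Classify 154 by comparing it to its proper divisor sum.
deficient

Proper divisors of 154: sum = 1 + 2 + 7 + 11 + 14 + 22 + 77 = 134
Since 134 < 154, 154 is deficient.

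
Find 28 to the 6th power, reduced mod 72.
64

Repeated squaring. Binary of 6 = 110.
28^1 ≡ 28 (mod 72); 28^2 ≡ 64 (mod 72); 28^4 ≡ 64 (mod 72)
28^6 = 28^2 × 28^4 ≡ 64 (mod 72)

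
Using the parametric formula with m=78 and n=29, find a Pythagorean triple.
(5243, 4524, 6925)

Euclid's formula: a = m² - n², b = 2mn, c = m² + n²
m = 78, n = 29
a = 78² - 29² = 6084 - 841 = 5243
b = 2 × 78 × 29 = 4524
c = 78² + 29² = 6084 + 841 = 6925
Verification: 5243² + 4524² = 27489049 + 20466576 = 47955625 = 6925² ✓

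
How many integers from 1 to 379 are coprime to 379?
378

379 = 379
φ(n) = n × ∏(1 - 1/p) for each prime p dividing n
φ(379) = 379 × (1 - 1/379) = 378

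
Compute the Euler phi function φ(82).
40

82 = 2 × 41
φ(n) = n × ∏(1 - 1/p) for each prime p dividing n
φ(82) = 82 × (1 - 1/2) × (1 - 1/41) = 40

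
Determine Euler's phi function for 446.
222

446 = 2 × 223
φ(n) = n × ∏(1 - 1/p) for each prime p dividing n
φ(446) = 446 × (1 - 1/2) × (1 - 1/223) = 222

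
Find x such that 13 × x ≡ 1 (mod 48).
37

gcd(13, 48) = 1, so the inverse exists.
Extended Euclidean algorithm on (48, 13):
48 = 3 × 13 + 9  ⟹  9 = (1)·48 + (-3)·13
13 = 1 × 9 + 4  ⟹  4 = (-1)·48 + (4)·13
9 = 2 × 4 + 1  ⟹  1 = (3)·48 + (-11)·13
So (-11)·13 ≡ 1 (mod 48), i.e. 13^(-1) ≡ -11 ≡ 37 (mod 48).
Check: 13 × 37 = 481 ≡ 1 (mod 48)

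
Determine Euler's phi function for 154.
60

154 = 2 × 7 × 11
φ(n) = n × ∏(1 - 1/p) for each prime p dividing n
φ(154) = 154 × (1 - 1/2) × (1 - 1/7) × (1 - 1/11) = 60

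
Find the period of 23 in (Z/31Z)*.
10

31 is prime, so ord(23) divides φ(31) = 30.
Divisors of 30: 1, 2, 3, 5, 6, 10, 15, 30.
Repeated squaring: 23^1 ≡ 23, 23^2 ≡ 2, 23^4 ≡ 4, 23^8 ≡ 16, 23^16 ≡ 8 (mod 31).
Test 23^d mod 31 for each divisor d in increasing order:
23^1 ≡ 23
23^2 ≡ 2
23^3 = 23^2·23^1 ≡ 15
23^5 = 23^4·23^1 ≡ 30
23^6 = 23^4·23^2 ≡ 8
23^10 = 23^8·23^2 ≡ 1  ← first divisor giving 1
The order is 10.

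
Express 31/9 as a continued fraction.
[3; 2, 4]

Euclidean algorithm steps:
31 = 3 × 9 + 4
9 = 2 × 4 + 1
4 = 4 × 1 + 0
Continued fraction: [3; 2, 4]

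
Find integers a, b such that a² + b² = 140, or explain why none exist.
Not possible

Factorization: 140 = 2^2 × 5 × 7
By Fermat: n is sum of two squares iff every prime p ≡ 3 (mod 4) appears to even power.
Prime(s) ≡ 3 (mod 4) with odd exponent: [(7, 1)]
Therefore 140 cannot be expressed as a² + b².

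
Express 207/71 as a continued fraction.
[2; 1, 10, 1, 5]

Euclidean algorithm steps:
207 = 2 × 71 + 65
71 = 1 × 65 + 6
65 = 10 × 6 + 5
6 = 1 × 5 + 1
5 = 5 × 1 + 0
Continued fraction: [2; 1, 10, 1, 5]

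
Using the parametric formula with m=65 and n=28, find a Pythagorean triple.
(3441, 3640, 5009)

Euclid's formula: a = m² - n², b = 2mn, c = m² + n²
m = 65, n = 28
a = 65² - 28² = 4225 - 784 = 3441
b = 2 × 65 × 28 = 3640
c = 65² + 28² = 4225 + 784 = 5009
Verification: 3441² + 3640² = 11840481 + 13249600 = 25090081 = 5009² ✓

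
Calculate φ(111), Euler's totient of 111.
72

111 = 3 × 37
φ(n) = n × ∏(1 - 1/p) for each prime p dividing n
φ(111) = 111 × (1 - 1/3) × (1 - 1/37) = 72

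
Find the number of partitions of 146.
27517052599

p(n) counts ways to write n as a sum of positive integers (order ignored).
Euler's pentagonal recurrence: p(k) = p(k-1) + p(k-2) - p(k-5) - p(k-7) + p(k-12) + p(k-15) - ... (offsets j(3j∓1)/2, signs ++--, p(0)=1, p(<0)=0).
DP table for k = 0..145: p(0)=1, p(1)=1, p(2)=2, p(3)=3, p(4)=5, p(5)=7, p(6)=11, p(7)=15, p(8)=22, p(9)=30, p(10)=42, p(11)=56, p(12)=77, p(13)=101, p(14)=135, p(15)=176, p(16)=231, p(17)=297, p(18)=385, p(19)=490, p(20)=627, p(21)=792, p(22)=1002, p(23)=1255, p(24)=1575, p(25)=1958, p(26)=2436, p(27)=3010, p(28)=3718, p(29)=4565, p(30)=5604, p(31)=6842, p(32)=8349, p(33)=10143, p(34)=12310, p(35)=14883, p(36)=17977, p(37)=21637, p(38)=26015, p(39)=31185, p(40)=37338, p(41)=44583, p(42)=53174, p(43)=63261, p(44)=75175, p(45)=89134, p(46)=105558, p(47)=124754, p(48)=147273, p(49)=173525, p(50)=204226, p(51)=239943, p(52)=281589, p(53)=329931, p(54)=386155, p(55)=451276, p(56)=526823, p(57)=614154, p(58)=715220, p(59)=831820, p(60)=966467, p(61)=1121505, p(62)=1300156, p(63)=1505499, p(64)=1741630, p(65)=2012558, p(66)=2323520, p(67)=2679689, p(68)=3087735, p(69)=3554345, p(70)=4087968, p(71)=4697205, p(72)=5392783, p(73)=6185689, p(74)=7089500, p(75)=8118264, p(76)=9289091, p(77)=10619863, p(78)=12132164, p(79)=13848650, p(80)=15796476, p(81)=18004327, p(82)=20506255, p(83)=23338469, p(84)=26543660, p(85)=30167357, p(86)=34262962, p(87)=38887673, p(88)=44108109, p(89)=49995925, p(90)=56634173, p(91)=64112359, p(92)=72533807, p(93)=82010177, p(94)=92669720, p(95)=104651419, p(96)=118114304, p(97)=133230930, p(98)=150198136, p(99)=169229875, p(100)=190569292, p(101)=214481126, p(102)=241265379, p(103)=271248950, p(104)=304801365, p(105)=342325709, p(106)=384276336, p(107)=431149389, p(108)=483502844, p(109)=541946240, p(110)=607163746, p(111)=679903203, p(112)=761002156, p(113)=851376628, p(114)=952050665, p(115)=1064144451, p(116)=1188908248, p(117)=1327710076, p(118)=1482074143, p(119)=1653668665, p(120)=1844349560, p(121)=2056148051, p(122)=2291320912, p(123)=2552338241, p(124)=2841940500, p(125)=3163127352, p(126)=3519222692, p(127)=3913864295, p(128)=4351078600, p(129)=4835271870, p(130)=5371315400, p(131)=5964539504, p(132)=6620830889, p(133)=7346629512, p(134)=8149040695, p(135)=9035836076, p(136)=10015581680, p(137)=11097645016, p(138)=12292341831, p(139)=13610949895, p(140)=15065878135, p(141)=16670689208, p(142)=18440293320, p(143)=20390982757, p(144)=22540654445, p(145)=24908858009.
Final step: p(146) = p(145) + p(144) - p(141) - p(139) + p(134) + p(131) - p(124) - p(120) + p(111) + p(106) - p(95) - p(89) + p(76) + p(69) - p(54) - p(46) + p(29) + p(20) - p(1)
= 24908858009 + 22540654445 - 16670689208 - 13610949895 + 8149040695 + 5964539504 - 2841940500 - 1844349560 + 679903203 + 384276336 - 104651419 - 49995925 + 9289091 + 3554345 - 386155 - 105558 + 4565 + 627 - 1
= 27517052599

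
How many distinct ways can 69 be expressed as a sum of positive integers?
3554345

p(n) counts ways to write n as a sum of positive integers (order ignored).
Euler's pentagonal recurrence: p(k) = p(k-1) + p(k-2) - p(k-5) - p(k-7) + p(k-12) + p(k-15) - ... (offsets j(3j∓1)/2, signs ++--, p(0)=1, p(<0)=0).
DP table for k = 0..68: p(0)=1, p(1)=1, p(2)=2, p(3)=3, p(4)=5, p(5)=7, p(6)=11, p(7)=15, p(8)=22, p(9)=30, p(10)=42, p(11)=56, p(12)=77, p(13)=101, p(14)=135, p(15)=176, p(16)=231, p(17)=297, p(18)=385, p(19)=490, p(20)=627, p(21)=792, p(22)=1002, p(23)=1255, p(24)=1575, p(25)=1958, p(26)=2436, p(27)=3010, p(28)=3718, p(29)=4565, p(30)=5604, p(31)=6842, p(32)=8349, p(33)=10143, p(34)=12310, p(35)=14883, p(36)=17977, p(37)=21637, p(38)=26015, p(39)=31185, p(40)=37338, p(41)=44583, p(42)=53174, p(43)=63261, p(44)=75175, p(45)=89134, p(46)=105558, p(47)=124754, p(48)=147273, p(49)=173525, p(50)=204226, p(51)=239943, p(52)=281589, p(53)=329931, p(54)=386155, p(55)=451276, p(56)=526823, p(57)=614154, p(58)=715220, p(59)=831820, p(60)=966467, p(61)=1121505, p(62)=1300156, p(63)=1505499, p(64)=1741630, p(65)=2012558, p(66)=2323520, p(67)=2679689, p(68)=3087735.
Final step: p(69) = p(68) + p(67) - p(64) - p(62) + p(57) + p(54) - p(47) - p(43) + p(34) + p(29) - p(18) - p(12)
= 3087735 + 2679689 - 1741630 - 1300156 + 614154 + 386155 - 124754 - 63261 + 12310 + 4565 - 385 - 77
= 3554345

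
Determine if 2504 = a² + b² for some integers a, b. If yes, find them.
2² + 50² (a=2, b=50)

Factorization: 2504 = 2^3 × 313
By Fermat: n is sum of two squares iff every prime p ≡ 3 (mod 4) appears to even power.
All primes ≡ 3 (mod 4) appear to even power.
Search a = 0, 1, 2, … for 2504 - a² a perfect square: first hit at a = 2: 2504 - 4 = 2500 = 50².
2504 = 2² + 50² = 4 + 2500 ✓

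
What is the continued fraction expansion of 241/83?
[2; 1, 9, 2, 1, 2]

Euclidean algorithm steps:
241 = 2 × 83 + 75
83 = 1 × 75 + 8
75 = 9 × 8 + 3
8 = 2 × 3 + 2
3 = 1 × 2 + 1
2 = 2 × 1 + 0
Continued fraction: [2; 1, 9, 2, 1, 2]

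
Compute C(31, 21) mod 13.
0

Using Lucas' theorem:
Write n=31 and k=21 in base 13:
n in base 13: [2, 5]
k in base 13: [1, 8]
C(31,21) mod 13 = ∏ C(n_i, k_i) mod 13
Digit binomials (mod 13): C(2,1) = 2; C(5,8) = 0 (k_i > n_i)
Product: 2 × 0 = 0 ≡ 0 (mod 13)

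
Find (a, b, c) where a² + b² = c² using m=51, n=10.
(2501, 1020, 2701)

Euclid's formula: a = m² - n², b = 2mn, c = m² + n²
m = 51, n = 10
a = 51² - 10² = 2601 - 100 = 2501
b = 2 × 51 × 10 = 1020
c = 51² + 10² = 2601 + 100 = 2701
Verification: 2501² + 1020² = 6255001 + 1040400 = 7295401 = 2701² ✓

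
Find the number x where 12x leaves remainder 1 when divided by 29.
17

gcd(12, 29) = 1, so the inverse exists.
Extended Euclidean algorithm on (29, 12):
29 = 2 × 12 + 5  ⟹  5 = (1)·29 + (-2)·12
12 = 2 × 5 + 2  ⟹  2 = (-2)·29 + (5)·12
5 = 2 × 2 + 1  ⟹  1 = (5)·29 + (-12)·12
So (-12)·12 ≡ 1 (mod 29), i.e. 12^(-1) ≡ -12 ≡ 17 (mod 29).
Check: 12 × 17 = 204 ≡ 1 (mod 29)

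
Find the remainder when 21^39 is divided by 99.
54

Repeated squaring. Binary of 39 = 100111.
21^1 ≡ 21 (mod 99); 21^2 ≡ 45 (mod 99); 21^4 ≡ 45 (mod 99); 21^8 ≡ 45 (mod 99); 21^16 ≡ 45 (mod 99); 21^32 ≡ 45 (mod 99)
21^39 = 21^1 × 21^2 × 21^4 × 21^32 ≡ 54 (mod 99)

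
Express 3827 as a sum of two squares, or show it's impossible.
Not possible

Factorization: 3827 = 43 × 89
By Fermat: n is sum of two squares iff every prime p ≡ 3 (mod 4) appears to even power.
Prime(s) ≡ 3 (mod 4) with odd exponent: [(43, 1)]
Therefore 3827 cannot be expressed as a² + b².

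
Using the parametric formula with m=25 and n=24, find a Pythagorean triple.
(49, 1200, 1201)

Euclid's formula: a = m² - n², b = 2mn, c = m² + n²
m = 25, n = 24
a = 25² - 24² = 625 - 576 = 49
b = 2 × 25 × 24 = 1200
c = 25² + 24² = 625 + 576 = 1201
Verification: 49² + 1200² = 2401 + 1440000 = 1442401 = 1201² ✓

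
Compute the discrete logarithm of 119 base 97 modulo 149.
134

Baby-step giant-step with step n = ⌈√149⌉ = 13.
Baby steps 97^j mod 149 (j:value) for j=0..12: 0:1, 1:97, 2:22, 3:48, 4:37, 5:13, 6:69, 7:137, 8:28, 9:34, 10:20, 11:3, 12:142.
Giant-step multiplier: 97^(-13) ≡ 97^(148-13) = 97^135 ≡ 70 (mod 149).
Giant steps γ_i = 119·70^i mod 149: γ_0=119, γ_1=135, γ_2=63, γ_3=89, γ_4=121, γ_5=126, γ_6=29, γ_7=93, γ_8=103, γ_9=58, γ_10=37 (in table at j=4).
x = i·n + j = 10·13 + 4 = 134.
Check: 97^134 ≡ 119 (mod 149).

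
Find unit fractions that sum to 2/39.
1/20 + 1/780

Greedy algorithm:
2/39: ceiling(39/2) = 20, use 1/20
1/780: ceiling(780/1) = 780, use 1/780
Result: 2/39 = 1/20 + 1/780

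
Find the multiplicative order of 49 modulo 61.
30

61 is prime, so ord(49) divides φ(61) = 60.
Divisors of 60: 1, 2, 3, 4, 5, 6, 10, 12, 15, 20, 30, 60.
Repeated squaring: 49^1 ≡ 49, 49^2 ≡ 22, 49^4 ≡ 57, 49^8 ≡ 16, 49^16 ≡ 12, 49^32 ≡ 22 (mod 61).
Test 49^d mod 61 for each divisor d in increasing order:
49^1 ≡ 49
49^2 ≡ 22
49^3 = 49^2·49^1 ≡ 41
49^4 ≡ 57
49^5 = 49^4·49^1 ≡ 48
49^6 = 49^4·49^2 ≡ 34
49^10 = 49^8·49^2 ≡ 47
49^12 = 49^8·49^4 ≡ 58
49^15 = 49^8·49^4·49^2·49^1 ≡ 60
49^20 = 49^16·49^4 ≡ 13
49^30 = 49^16·49^8·49^4·49^2 ≡ 1  ← first divisor giving 1
The order is 30.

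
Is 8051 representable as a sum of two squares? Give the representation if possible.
Not possible

Factorization: 8051 = 83 × 97
By Fermat: n is sum of two squares iff every prime p ≡ 3 (mod 4) appears to even power.
Prime(s) ≡ 3 (mod 4) with odd exponent: [(83, 1)]
Therefore 8051 cannot be expressed as a² + b².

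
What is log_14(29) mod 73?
43

Baby-step giant-step with step n = ⌈√73⌉ = 9.
Baby steps 14^j mod 73 (j:value) for j=0..8: 0:1, 1:14, 2:50, 3:43, 4:18, 5:33, 6:24, 7:44, 8:32.
Giant-step multiplier: 14^(-9) ≡ 14^(72-9) = 14^63 ≡ 22 (mod 73).
Giant steps γ_i = 29·22^i mod 73: γ_0=29, γ_1=54, γ_2=20, γ_3=2, γ_4=44 (in table at j=7).
x = i·n + j = 4·9 + 7 = 43.
Check: 14^43 ≡ 29 (mod 73).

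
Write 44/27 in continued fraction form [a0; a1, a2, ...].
[1; 1, 1, 1, 2, 3]

Euclidean algorithm steps:
44 = 1 × 27 + 17
27 = 1 × 17 + 10
17 = 1 × 10 + 7
10 = 1 × 7 + 3
7 = 2 × 3 + 1
3 = 3 × 1 + 0
Continued fraction: [1; 1, 1, 1, 2, 3]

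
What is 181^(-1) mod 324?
145

gcd(181, 324) = 1, so the inverse exists.
Extended Euclidean algorithm on (324, 181):
324 = 1 × 181 + 143  ⟹  143 = (1)·324 + (-1)·181
181 = 1 × 143 + 38  ⟹  38 = (-1)·324 + (2)·181
143 = 3 × 38 + 29  ⟹  29 = (4)·324 + (-7)·181
38 = 1 × 29 + 9  ⟹  9 = (-5)·324 + (9)·181
29 = 3 × 9 + 2  ⟹  2 = (19)·324 + (-34)·181
9 = 4 × 2 + 1  ⟹  1 = (-81)·324 + (145)·181
So (145)·181 ≡ 1 (mod 324), i.e. 181^(-1) ≡ 145 (mod 324).
Check: 181 × 145 = 26245 ≡ 1 (mod 324)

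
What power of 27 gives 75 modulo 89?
47

Baby-step giant-step with step n = ⌈√89⌉ = 10.
Baby steps 27^j mod 89 (j:value) for j=0..9: 0:1, 1:27, 2:17, 3:14, 4:22, 5:60, 6:18, 7:41, 8:39, 9:74.
Giant-step multiplier: 27^(-10) ≡ 27^(88-10) = 27^78 ≡ 69 (mod 89).
Giant steps γ_i = 75·69^i mod 89: γ_0=75, γ_1=13, γ_2=7, γ_3=38, γ_4=41 (in table at j=7).
x = i·n + j = 4·10 + 7 = 47.
Check: 27^47 ≡ 75 (mod 89).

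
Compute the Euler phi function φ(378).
108

378 = 2 × 3^3 × 7
φ(n) = n × ∏(1 - 1/p) for each prime p dividing n
φ(378) = 378 × (1 - 1/2) × (1 - 1/3) × (1 - 1/7) = 108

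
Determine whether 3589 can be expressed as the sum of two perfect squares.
15² + 58² (a=15, b=58)

Factorization: 3589 = 37 × 97
By Fermat: n is sum of two squares iff every prime p ≡ 3 (mod 4) appears to even power.
All primes ≡ 3 (mod 4) appear to even power.
Search a = 0, 1, 2, … for 3589 - a² a perfect square: first hit at a = 15: 3589 - 225 = 3364 = 58².
3589 = 15² + 58² = 225 + 3364 ✓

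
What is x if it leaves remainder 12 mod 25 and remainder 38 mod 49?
87

Using Chinese Remainder Theorem:
M = 25 × 49 = 1225
M1 = 49, M2 = 25
y1 = 49^(-1) mod 25 = 24
y2 = 25^(-1) mod 49 = 2
x = (12×49×24 + 38×25×2) mod 1225 = 87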